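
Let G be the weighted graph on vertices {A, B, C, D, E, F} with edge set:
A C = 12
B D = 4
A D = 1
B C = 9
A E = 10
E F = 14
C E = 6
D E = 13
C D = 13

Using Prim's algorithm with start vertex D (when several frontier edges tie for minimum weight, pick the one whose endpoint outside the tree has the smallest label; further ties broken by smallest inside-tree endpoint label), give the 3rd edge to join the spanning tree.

Grow the tree from D using Prim:
Step 1: frontier [A D 1, B D 4, C D 13, D E 13] → take A D (1); add A.
Step 2: frontier [A E 10, A C 12, B D 4, C D 13, D E 13] → take B D (4); add B.
Step 3: frontier [A E 10, A C 12, B C 9, C D 13, D E 13] → take B C (9); add C.
Step 4: frontier [A E 10, C E 6, D E 13] → take C E (6); add E.
Step 5: frontier [E F 14] → take E F (14); add F.
The 3rd edge added is B C.

B-C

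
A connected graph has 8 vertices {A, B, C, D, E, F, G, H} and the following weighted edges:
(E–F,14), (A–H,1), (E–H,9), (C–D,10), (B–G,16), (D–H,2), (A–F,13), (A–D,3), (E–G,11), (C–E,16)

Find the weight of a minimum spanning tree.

62

Kruskal: consider edges lightest-first.
A–H (1): add — endpoints in different components.
D–H (2): add — endpoints in different components.
A–D (3): skip — A and D already connected.
E–H (9): add — endpoints in different components.
C–D (10): add — endpoints in different components.
E–G (11): add — endpoints in different components.
A–F (13): add — endpoints in different components.
E–F (14): skip — E and F already connected.
B–G (16): add — endpoints in different components.
MST edges: A–H, D–H, E–H, C–D, E–G, A–F, B–G; total weight 1+2+9+10+11+13+16 = 62.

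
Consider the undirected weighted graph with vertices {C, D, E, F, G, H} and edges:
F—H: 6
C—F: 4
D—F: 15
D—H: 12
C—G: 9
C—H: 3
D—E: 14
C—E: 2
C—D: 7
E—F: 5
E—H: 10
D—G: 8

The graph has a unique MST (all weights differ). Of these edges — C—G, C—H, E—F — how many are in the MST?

Kruskal's algorithm — process edges by increasing weight (ties by edge label):
C—E (2): add — endpoints in different components.
C—H (3): add — endpoints in different components.
C—F (4): add — endpoints in different components.
E—F (5): skip — E and F already connected.
F—H (6): skip — F and H already connected.
C—D (7): add — endpoints in different components.
D—G (8): add — endpoints in different components.
MST edge set: {C—E, C—H, C—F, C—D, D—G}.
Of the listed edges, {C—H} are in the MST → 1.

1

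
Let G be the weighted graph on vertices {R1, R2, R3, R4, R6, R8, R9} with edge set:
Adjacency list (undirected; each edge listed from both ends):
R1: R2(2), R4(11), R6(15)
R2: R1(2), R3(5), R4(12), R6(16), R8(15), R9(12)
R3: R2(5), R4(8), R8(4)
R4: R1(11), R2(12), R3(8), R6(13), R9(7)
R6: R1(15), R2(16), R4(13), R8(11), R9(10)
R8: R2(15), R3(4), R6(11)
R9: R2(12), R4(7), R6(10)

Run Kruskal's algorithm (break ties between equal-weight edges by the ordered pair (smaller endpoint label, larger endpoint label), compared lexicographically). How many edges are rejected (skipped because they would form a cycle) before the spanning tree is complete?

0

Sort edges by weight, then run Kruskal:
R1—R2 (2): add — endpoints in different components.
R3—R8 (4): add — endpoints in different components.
R2—R3 (5): add — endpoints in different components.
R4—R9 (7): add — endpoints in different components.
R3—R4 (8): add — endpoints in different components.
R6—R9 (10): add — endpoints in different components.
Edges rejected before the tree was complete: 0.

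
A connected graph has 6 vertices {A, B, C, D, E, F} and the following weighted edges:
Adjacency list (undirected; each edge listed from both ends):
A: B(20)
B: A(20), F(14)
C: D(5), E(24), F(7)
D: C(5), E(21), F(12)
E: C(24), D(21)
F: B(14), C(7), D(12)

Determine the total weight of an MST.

Grow the tree from F using Prim:
Step 1: cheapest edge leaving the tree is C F (7); add C.
Step 2: cheapest edge leaving the tree is C D (5); add D.
Step 3: cheapest edge leaving the tree is B F (14); add B.
Step 4: cheapest edge leaving the tree is A B (20); add A.
Step 5: cheapest edge leaving the tree is D E (21); add E.
MST edges: C F, C D, B F, A B, D E; total weight 7+5+14+20+21 = 67.

67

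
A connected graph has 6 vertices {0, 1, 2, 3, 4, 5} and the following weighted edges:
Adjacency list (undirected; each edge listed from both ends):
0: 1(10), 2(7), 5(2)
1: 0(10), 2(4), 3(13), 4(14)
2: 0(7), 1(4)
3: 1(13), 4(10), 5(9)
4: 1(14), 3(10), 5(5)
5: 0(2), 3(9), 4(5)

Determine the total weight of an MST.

27

Grow the tree from 2 using Prim:
Step 1: cheapest edge leaving the tree is 1—2 (4); add 1.
Step 2: cheapest edge leaving the tree is 0—2 (7); add 0.
Step 3: cheapest edge leaving the tree is 0—5 (2); add 5.
Step 4: cheapest edge leaving the tree is 4—5 (5); add 4.
Step 5: cheapest edge leaving the tree is 3—5 (9); add 3.
MST edges: 1—2, 0—2, 0—5, 4—5, 3—5; total weight 4+7+2+5+9 = 27.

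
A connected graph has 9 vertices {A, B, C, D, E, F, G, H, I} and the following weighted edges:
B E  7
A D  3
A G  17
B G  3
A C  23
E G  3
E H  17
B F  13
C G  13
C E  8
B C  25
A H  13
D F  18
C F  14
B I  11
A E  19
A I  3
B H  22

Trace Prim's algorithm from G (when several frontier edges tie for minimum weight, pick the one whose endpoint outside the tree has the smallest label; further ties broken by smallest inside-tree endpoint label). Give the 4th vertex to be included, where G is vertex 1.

Prim, starting at G.
Step 1: cheapest edge leaving the tree is B G (3); add B.
Step 2: cheapest edge leaving the tree is E G (3); add E.
Step 3: cheapest edge leaving the tree is C E (8); add C.
Step 4: cheapest edge leaving the tree is B I (11); add I.
Step 5: cheapest edge leaving the tree is A I (3); add A.
Step 6: cheapest edge leaving the tree is A D (3); add D.
Step 7: cheapest edge leaving the tree is B F (13); add F.
Step 8: cheapest edge leaving the tree is A H (13); add H.
Vertex order: G, B, E, C, I, A, D, F, H. The 4th vertex is C.

C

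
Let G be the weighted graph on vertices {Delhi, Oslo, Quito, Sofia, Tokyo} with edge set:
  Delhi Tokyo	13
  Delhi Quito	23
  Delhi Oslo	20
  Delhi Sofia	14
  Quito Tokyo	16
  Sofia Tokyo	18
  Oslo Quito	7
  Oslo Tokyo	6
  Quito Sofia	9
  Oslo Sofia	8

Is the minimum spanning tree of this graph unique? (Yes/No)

Kruskal's algorithm — process edges by increasing weight (ties by edge label):
Oslo Tokyo (6): add. Components now {Quito} {Oslo,Tokyo} {Delhi} {Sofia}
Oslo Quito (7): add. Components now {Oslo,Quito,Tokyo} {Delhi} {Sofia}
Oslo Sofia (8): add. Components now {Oslo,Quito,Sofia,Tokyo} {Delhi}
Quito Sofia (9): skip — Quito and Sofia already connected.
Delhi Tokyo (13): add. Components now {Delhi,Oslo,Quito,Sofia,Tokyo}
Every non-tree edge has weight strictly greater than the heaviest edge on the tree path between its endpoints, so the MST is unique.

Yes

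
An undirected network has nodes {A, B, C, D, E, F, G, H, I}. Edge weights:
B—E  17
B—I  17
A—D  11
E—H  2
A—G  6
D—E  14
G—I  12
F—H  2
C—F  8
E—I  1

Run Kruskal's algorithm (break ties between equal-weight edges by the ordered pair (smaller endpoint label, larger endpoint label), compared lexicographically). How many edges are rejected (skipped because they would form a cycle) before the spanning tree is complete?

1

Sort edges by weight, then run Kruskal:
E—I (1): add — endpoints in different components.
E—H (2): add — endpoints in different components.
F—H (2): add — endpoints in different components.
A—G (6): add — endpoints in different components.
C—F (8): add — endpoints in different components.
A—D (11): add — endpoints in different components.
G—I (12): add — endpoints in different components.
D—E (14): skip — D and E already connected.
B—E (17): add — endpoints in different components.
Edges rejected before the tree was complete: 1.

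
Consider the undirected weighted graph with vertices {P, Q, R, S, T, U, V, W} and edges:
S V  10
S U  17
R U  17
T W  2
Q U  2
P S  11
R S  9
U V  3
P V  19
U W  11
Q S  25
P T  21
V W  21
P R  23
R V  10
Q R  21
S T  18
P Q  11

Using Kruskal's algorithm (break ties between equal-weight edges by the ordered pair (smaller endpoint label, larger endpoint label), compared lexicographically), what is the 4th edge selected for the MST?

R-S

Kruskal: consider edges lightest-first.
Q U (2): add — endpoints in different components.
T W (2): add — endpoints in different components.
U V (3): add — endpoints in different components.
R S (9): add — endpoints in different components.
R V (10): add — endpoints in different components.
S V (10): skip — V and S already connected.
P Q (11): add — endpoints in different components.
P S (11): skip — P and S already connected.
U W (11): add — endpoints in different components.
The 4th edge added is R S.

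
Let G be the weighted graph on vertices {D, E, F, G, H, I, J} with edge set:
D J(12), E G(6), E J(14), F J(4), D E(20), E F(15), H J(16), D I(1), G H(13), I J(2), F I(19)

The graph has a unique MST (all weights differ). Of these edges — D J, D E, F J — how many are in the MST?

1

Sort edges by weight, then run Kruskal:
D I (1): add. Components now {D,I} {E} {F} {G} {H} {J}
I J (2): add. Components now {D,I,J} {E} {F} {G} {H}
F J (4): add. Components now {D,F,I,J} {E} {G} {H}
E G (6): add. Components now {D,F,I,J} {E,G} {H}
D J (12): skip — D and J already connected.
G H (13): add. Components now {D,F,I,J} {E,G,H}
E J (14): add. Components now {D,E,F,G,H,I,J}
MST edge set: {D I, I J, F J, E G, G H, E J}.
Of the listed edges, {F J} are in the MST → 1.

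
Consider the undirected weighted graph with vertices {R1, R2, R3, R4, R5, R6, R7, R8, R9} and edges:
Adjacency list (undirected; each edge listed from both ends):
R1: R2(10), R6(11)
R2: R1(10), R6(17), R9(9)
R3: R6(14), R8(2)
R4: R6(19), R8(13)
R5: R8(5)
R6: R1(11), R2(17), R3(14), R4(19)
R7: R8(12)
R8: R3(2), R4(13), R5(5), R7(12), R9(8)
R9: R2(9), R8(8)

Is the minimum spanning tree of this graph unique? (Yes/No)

Sort edges by weight, then run Kruskal:
R3 R8 (2): add — endpoints in different components.
R5 R8 (5): add — endpoints in different components.
R8 R9 (8): add — endpoints in different components.
R2 R9 (9): add — endpoints in different components.
R1 R2 (10): add — endpoints in different components.
R1 R6 (11): add — endpoints in different components.
R7 R8 (12): add — endpoints in different components.
R4 R8 (13): add — endpoints in different components.
Every non-tree edge has weight strictly greater than the heaviest edge on the tree path between its endpoints, so the MST is unique.

Yes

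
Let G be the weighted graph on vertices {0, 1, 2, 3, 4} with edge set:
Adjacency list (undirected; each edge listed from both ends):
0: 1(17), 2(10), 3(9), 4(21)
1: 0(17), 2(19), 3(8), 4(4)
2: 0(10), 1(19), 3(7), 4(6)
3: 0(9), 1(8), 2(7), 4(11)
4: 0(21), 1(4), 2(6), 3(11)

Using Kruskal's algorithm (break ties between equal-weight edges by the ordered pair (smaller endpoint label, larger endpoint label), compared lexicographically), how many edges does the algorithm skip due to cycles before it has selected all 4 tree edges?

1

Kruskal's algorithm — process edges by increasing weight (ties by edge label):
1—4 (4): add — endpoints in different components.
2—4 (6): add — endpoints in different components.
2—3 (7): add — endpoints in different components.
1—3 (8): skip — 1 and 3 already connected.
0—3 (9): add — endpoints in different components.
Edges rejected before the tree was complete: 1.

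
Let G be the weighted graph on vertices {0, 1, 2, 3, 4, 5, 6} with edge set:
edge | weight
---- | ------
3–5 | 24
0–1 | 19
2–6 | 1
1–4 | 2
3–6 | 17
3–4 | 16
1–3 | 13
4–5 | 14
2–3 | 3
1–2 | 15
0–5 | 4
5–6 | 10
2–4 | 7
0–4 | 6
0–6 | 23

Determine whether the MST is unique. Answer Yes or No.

Yes

Sort edges by weight, then run Kruskal:
2–6 (1): add. Components now {0} {1} {2,6} {3} {4} {5}
1–4 (2): add. Components now {0} {1,4} {2,6} {3} {5}
2–3 (3): add. Components now {0} {1,4} {2,3,6} {5}
0–5 (4): add. Components now {0,5} {1,4} {2,3,6}
0–4 (6): add. Components now {0,1,4,5} {2,3,6}
2–4 (7): add. Components now {0,1,2,3,4,5,6}
Every non-tree edge has weight strictly greater than the heaviest edge on the tree path between its endpoints, so the MST is unique.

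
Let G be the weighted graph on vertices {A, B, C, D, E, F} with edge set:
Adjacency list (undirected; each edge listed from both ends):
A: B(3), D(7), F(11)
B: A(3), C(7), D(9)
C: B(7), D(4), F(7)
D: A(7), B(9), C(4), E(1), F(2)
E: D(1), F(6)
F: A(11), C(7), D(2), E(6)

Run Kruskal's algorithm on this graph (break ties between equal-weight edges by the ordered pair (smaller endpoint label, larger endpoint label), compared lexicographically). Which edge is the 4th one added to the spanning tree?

C-D

Kruskal's algorithm — process edges by increasing weight (ties by edge label):
D—E (1): add. Components now {A} {B} {C} {D,E} {F}
D—F (2): add. Components now {A} {B} {C} {D,E,F}
A—B (3): add. Components now {A,B} {C} {D,E,F}
C—D (4): add. Components now {A,B} {C,D,E,F}
E—F (6): skip — E and F already connected.
A—D (7): add. Components now {A,B,C,D,E,F}
The 4th edge added is C—D.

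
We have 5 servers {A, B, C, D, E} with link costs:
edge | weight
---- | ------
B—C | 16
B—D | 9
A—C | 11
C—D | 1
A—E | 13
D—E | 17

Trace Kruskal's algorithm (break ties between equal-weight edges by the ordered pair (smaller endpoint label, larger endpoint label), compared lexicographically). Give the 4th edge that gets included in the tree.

A-E

Kruskal: consider edges lightest-first.
C—D (1): add — endpoints in different components.
B—D (9): add — endpoints in different components.
A—C (11): add — endpoints in different components.
A—E (13): add — endpoints in different components.
The 4th edge added is A—E.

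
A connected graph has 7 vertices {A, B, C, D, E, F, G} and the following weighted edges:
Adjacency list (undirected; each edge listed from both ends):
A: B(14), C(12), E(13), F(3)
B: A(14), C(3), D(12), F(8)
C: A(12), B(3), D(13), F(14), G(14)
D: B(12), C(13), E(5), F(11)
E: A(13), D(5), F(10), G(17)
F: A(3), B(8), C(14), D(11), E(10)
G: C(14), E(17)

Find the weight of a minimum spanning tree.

43

Prim's algorithm from B:
Step 1: cheapest edge leaving the tree is B—C (3); add C.
Step 2: cheapest edge leaving the tree is B—F (8); add F.
Step 3: cheapest edge leaving the tree is A—F (3); add A.
Step 4: cheapest edge leaving the tree is E—F (10); add E.
Step 5: cheapest edge leaving the tree is D—E (5); add D.
Step 6: cheapest edge leaving the tree is C—G (14); add G.
MST edges: B—C, B—F, A—F, E—F, D—E, C—G; total weight 3+8+3+10+5+14 = 43.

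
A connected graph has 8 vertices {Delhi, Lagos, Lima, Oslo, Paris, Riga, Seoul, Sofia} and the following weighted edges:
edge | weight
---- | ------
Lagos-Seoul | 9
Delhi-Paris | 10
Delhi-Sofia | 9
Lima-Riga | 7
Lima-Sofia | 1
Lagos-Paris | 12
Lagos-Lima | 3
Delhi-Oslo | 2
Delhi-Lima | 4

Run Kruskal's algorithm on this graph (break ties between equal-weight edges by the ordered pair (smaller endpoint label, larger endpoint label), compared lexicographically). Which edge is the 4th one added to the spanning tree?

Delhi-Lima

Kruskal: consider edges lightest-first.
Lima-Sofia (1): add — endpoints in different components.
Delhi-Oslo (2): add — endpoints in different components.
Lagos-Lima (3): add — endpoints in different components.
Delhi-Lima (4): add — endpoints in different components.
Lima-Riga (7): add — endpoints in different components.
Delhi-Sofia (9): skip — Delhi and Sofia already connected.
Lagos-Seoul (9): add — endpoints in different components.
Delhi-Paris (10): add — endpoints in different components.
The 4th edge added is Delhi-Lima.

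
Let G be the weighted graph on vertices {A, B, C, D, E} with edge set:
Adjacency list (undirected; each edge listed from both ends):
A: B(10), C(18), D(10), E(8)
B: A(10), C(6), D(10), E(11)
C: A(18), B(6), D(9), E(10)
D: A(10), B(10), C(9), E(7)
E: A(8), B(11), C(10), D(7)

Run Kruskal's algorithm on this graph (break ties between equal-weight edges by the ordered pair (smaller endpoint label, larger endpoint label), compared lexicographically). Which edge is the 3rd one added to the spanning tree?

Kruskal: consider edges lightest-first.
B—C (6): add. Components now {A} {B,C} {D} {E}
D—E (7): add. Components now {A} {B,C} {D,E}
A—E (8): add. Components now {A,D,E} {B,C}
C—D (9): add. Components now {A,B,C,D,E}
The 3rd edge added is A—E.

A-E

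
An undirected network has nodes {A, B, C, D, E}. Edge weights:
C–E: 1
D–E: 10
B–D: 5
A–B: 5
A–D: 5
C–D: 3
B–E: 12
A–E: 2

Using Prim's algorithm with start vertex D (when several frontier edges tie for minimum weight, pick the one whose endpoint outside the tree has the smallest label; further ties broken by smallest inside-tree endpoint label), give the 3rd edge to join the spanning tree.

A-E

Prim's algorithm from D:
Step 1: cheapest edge leaving the tree is C–D (3); add C.
Step 2: cheapest edge leaving the tree is C–E (1); add E.
Step 3: cheapest edge leaving the tree is A–E (2); add A.
Step 4: cheapest edge leaving the tree is A–B (5); add B.
The 3rd edge added is A–E.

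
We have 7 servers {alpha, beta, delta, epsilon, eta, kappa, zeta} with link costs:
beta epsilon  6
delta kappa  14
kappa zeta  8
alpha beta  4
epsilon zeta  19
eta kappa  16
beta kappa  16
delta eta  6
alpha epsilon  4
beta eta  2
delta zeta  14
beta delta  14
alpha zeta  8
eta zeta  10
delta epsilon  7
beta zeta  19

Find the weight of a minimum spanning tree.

Prim, starting at delta.
Step 1: cheapest edge leaving the tree is delta eta (6); add eta.
Step 2: cheapest edge leaving the tree is beta eta (2); add beta.
Step 3: cheapest edge leaving the tree is alpha beta (4); add alpha.
Step 4: cheapest edge leaving the tree is alpha epsilon (4); add epsilon.
Step 5: cheapest edge leaving the tree is alpha zeta (8); add zeta.
Step 6: cheapest edge leaving the tree is kappa zeta (8); add kappa.
MST edges: delta eta, beta eta, alpha beta, alpha epsilon, alpha zeta, kappa zeta; total weight 6+2+4+4+8+8 = 32.

32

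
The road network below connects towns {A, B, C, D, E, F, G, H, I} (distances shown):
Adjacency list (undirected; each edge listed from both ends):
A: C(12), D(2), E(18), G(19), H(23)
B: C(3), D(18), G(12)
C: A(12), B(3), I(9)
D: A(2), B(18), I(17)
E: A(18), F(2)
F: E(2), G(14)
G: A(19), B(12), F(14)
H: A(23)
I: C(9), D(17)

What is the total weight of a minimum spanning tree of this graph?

Prim, starting at G.
Step 1: cheapest edge leaving the tree is B–G (12); add B.
Step 2: cheapest edge leaving the tree is B–C (3); add C.
Step 3: cheapest edge leaving the tree is C–I (9); add I.
Step 4: cheapest edge leaving the tree is A–C (12); add A.
Step 5: cheapest edge leaving the tree is A–D (2); add D.
Step 6: cheapest edge leaving the tree is F–G (14); add F.
Step 7: cheapest edge leaving the tree is E–F (2); add E.
Step 8: cheapest edge leaving the tree is A–H (23); add H.
MST edges: B–G, B–C, C–I, A–C, A–D, F–G, E–F, A–H; total weight 12+3+9+12+2+14+2+23 = 77.

77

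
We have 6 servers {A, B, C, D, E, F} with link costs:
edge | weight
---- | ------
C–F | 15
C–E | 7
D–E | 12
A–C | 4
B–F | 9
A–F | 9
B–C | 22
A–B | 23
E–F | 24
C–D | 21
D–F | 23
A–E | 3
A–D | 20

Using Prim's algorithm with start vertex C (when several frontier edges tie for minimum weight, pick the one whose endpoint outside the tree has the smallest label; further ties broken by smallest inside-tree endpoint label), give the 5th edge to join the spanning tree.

D-E

Grow the tree from C using Prim:
Step 1: frontier [A–C 4, C–E 7, C–F 15, C–D 21, B–C 22] → take A–C (4); add A.
Step 2: frontier [A–E 3, A–F 9, A–D 20, A–B 23, C–E 7, C–F 15, C–D 21, B–C 22] → take A–E (3); add E.
Step 3: frontier [A–F 9, A–D 20, A–B 23, C–F 15, C–D 21, B–C 22, D–E 12, E–F 24] → take A–F (9); add F.
Step 4: frontier [A–D 20, A–B 23, C–D 21, B–C 22, D–E 12, B–F 9, D–F 23] → take B–F (9); add B.
Step 5: frontier [A–D 20, C–D 21, D–E 12, D–F 23] → take D–E (12); add D.
The 5th edge added is D–E.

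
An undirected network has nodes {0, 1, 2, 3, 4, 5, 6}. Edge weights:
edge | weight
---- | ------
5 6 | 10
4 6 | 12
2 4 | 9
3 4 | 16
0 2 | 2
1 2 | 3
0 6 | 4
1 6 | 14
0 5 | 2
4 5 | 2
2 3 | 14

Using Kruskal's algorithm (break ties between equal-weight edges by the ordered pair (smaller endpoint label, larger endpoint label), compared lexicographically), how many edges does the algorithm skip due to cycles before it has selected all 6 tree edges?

Kruskal's algorithm — process edges by increasing weight (ties by edge label):
0 2 (2): add — endpoints in different components.
0 5 (2): add — endpoints in different components.
4 5 (2): add — endpoints in different components.
1 2 (3): add — endpoints in different components.
0 6 (4): add — endpoints in different components.
2 4 (9): skip — 2 and 4 already connected.
5 6 (10): skip — 5 and 6 already connected.
4 6 (12): skip — 4 and 6 already connected.
1 6 (14): skip — 1 and 6 already connected.
2 3 (14): add — endpoints in different components.
Edges rejected before the tree was complete: 4.

4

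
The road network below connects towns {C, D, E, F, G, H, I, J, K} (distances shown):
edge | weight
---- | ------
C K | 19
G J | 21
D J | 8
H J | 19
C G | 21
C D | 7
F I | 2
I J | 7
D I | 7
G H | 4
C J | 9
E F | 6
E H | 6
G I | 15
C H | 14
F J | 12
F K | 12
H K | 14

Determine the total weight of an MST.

Sort edges by weight, then run Kruskal:
F I (2): add — endpoints in different components.
G H (4): add — endpoints in different components.
E F (6): add — endpoints in different components.
E H (6): add — endpoints in different components.
C D (7): add — endpoints in different components.
D I (7): add — endpoints in different components.
I J (7): add — endpoints in different components.
D J (8): skip — D and J already connected.
C J (9): skip — C and J already connected.
F J (12): skip — F and J already connected.
F K (12): add — endpoints in different components.
MST edges: F I, G H, E F, E H, C D, D I, I J, F K; total weight 2+4+6+6+7+7+7+12 = 51.

51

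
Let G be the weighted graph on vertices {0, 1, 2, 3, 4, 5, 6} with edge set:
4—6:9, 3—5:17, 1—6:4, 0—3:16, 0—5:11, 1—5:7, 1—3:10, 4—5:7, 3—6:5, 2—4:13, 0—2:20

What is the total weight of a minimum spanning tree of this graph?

Prim, starting at 2.
Step 1: cheapest edge leaving the tree is 2—4 (13); add 4.
Step 2: cheapest edge leaving the tree is 4—5 (7); add 5.
Step 3: cheapest edge leaving the tree is 1—5 (7); add 1.
Step 4: cheapest edge leaving the tree is 1—6 (4); add 6.
Step 5: cheapest edge leaving the tree is 3—6 (5); add 3.
Step 6: cheapest edge leaving the tree is 0—5 (11); add 0.
MST edges: 2—4, 4—5, 1—5, 1—6, 3—6, 0—5; total weight 13+7+7+4+5+11 = 47.

47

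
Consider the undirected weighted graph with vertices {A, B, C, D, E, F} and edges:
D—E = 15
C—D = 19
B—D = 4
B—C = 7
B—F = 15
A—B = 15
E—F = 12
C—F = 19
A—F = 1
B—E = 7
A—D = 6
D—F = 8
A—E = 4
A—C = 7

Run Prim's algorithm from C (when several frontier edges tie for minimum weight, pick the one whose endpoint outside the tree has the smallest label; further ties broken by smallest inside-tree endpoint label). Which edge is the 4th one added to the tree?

Prim, starting at C.
Step 1: cheapest edge leaving the tree is A—C (7); add A.
Step 2: cheapest edge leaving the tree is A—F (1); add F.
Step 3: cheapest edge leaving the tree is A—E (4); add E.
Step 4: cheapest edge leaving the tree is A—D (6); add D.
Step 5: cheapest edge leaving the tree is B—D (4); add B.
The 4th edge added is A—D.

A-D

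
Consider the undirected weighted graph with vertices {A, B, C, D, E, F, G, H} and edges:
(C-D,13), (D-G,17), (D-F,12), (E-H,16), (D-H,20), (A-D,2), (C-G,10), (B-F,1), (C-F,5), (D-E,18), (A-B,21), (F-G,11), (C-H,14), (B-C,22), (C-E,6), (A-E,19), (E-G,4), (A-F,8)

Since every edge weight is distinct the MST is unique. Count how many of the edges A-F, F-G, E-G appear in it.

2

Sort edges by weight, then run Kruskal:
B-F (1): add — endpoints in different components.
A-D (2): add — endpoints in different components.
E-G (4): add — endpoints in different components.
C-F (5): add — endpoints in different components.
C-E (6): add — endpoints in different components.
A-F (8): add — endpoints in different components.
C-G (10): skip — C and G already connected.
F-G (11): skip — F and G already connected.
D-F (12): skip — D and F already connected.
C-D (13): skip — C and D already connected.
C-H (14): add — endpoints in different components.
MST edge set: {B-F, A-D, E-G, C-F, C-E, A-F, C-H}.
Of the listed edges, {A-F, E-G} are in the MST → 2.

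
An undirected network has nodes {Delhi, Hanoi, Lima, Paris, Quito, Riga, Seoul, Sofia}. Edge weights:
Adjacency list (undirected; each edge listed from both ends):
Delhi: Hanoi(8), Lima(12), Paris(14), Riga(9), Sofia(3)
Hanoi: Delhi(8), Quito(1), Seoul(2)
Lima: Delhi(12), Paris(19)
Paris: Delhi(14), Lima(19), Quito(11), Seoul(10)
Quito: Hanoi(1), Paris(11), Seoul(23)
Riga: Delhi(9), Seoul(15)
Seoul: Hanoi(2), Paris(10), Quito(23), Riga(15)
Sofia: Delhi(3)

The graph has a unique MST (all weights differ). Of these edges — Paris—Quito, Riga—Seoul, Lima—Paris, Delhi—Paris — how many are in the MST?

0

Kruskal's algorithm — process edges by increasing weight (ties by edge label):
Hanoi—Quito (1): add — endpoints in different components.
Hanoi—Seoul (2): add — endpoints in different components.
Delhi—Sofia (3): add — endpoints in different components.
Delhi—Hanoi (8): add — endpoints in different components.
Delhi—Riga (9): add — endpoints in different components.
Paris—Seoul (10): add — endpoints in different components.
Paris—Quito (11): skip — Quito and Paris already connected.
Delhi—Lima (12): add — endpoints in different components.
MST edge set: {Hanoi—Quito, Hanoi—Seoul, Delhi—Sofia, Delhi—Hanoi, Delhi—Riga, Paris—Seoul, Delhi—Lima}.
Of the listed edges, {} are in the MST → 0.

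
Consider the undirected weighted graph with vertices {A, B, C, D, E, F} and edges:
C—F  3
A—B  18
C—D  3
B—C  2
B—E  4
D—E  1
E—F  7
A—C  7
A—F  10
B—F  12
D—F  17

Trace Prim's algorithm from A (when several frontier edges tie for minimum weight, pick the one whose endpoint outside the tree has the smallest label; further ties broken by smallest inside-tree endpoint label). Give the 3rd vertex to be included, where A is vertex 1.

Prim, starting at A.
Step 1: frontier [A—C 7, A—F 10, A—B 18] → take A—C (7); add C.
Step 2: frontier [A—F 10, A—B 18, B—C 2, C—D 3, C—F 3] → take B—C (2); add B.
Step 3: frontier [A—F 10, B—E 4, B—F 12, C—D 3, C—F 3] → take C—D (3); add D.
Step 4: frontier [A—F 10, B—E 4, B—F 12, C—F 3, D—E 1, D—F 17] → take D—E (1); add E.
Step 5: frontier [A—F 10, B—F 12, C—F 3, D—F 17, E—F 7] → take C—F (3); add F.
Vertex order: A, C, B, D, E, F. The 3rd vertex is B.

B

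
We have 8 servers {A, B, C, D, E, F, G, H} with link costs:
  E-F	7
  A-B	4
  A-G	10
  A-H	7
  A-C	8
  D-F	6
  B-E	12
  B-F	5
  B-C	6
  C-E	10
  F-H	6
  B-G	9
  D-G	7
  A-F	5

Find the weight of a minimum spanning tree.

41

Sort edges by weight, then run Kruskal:
A-B (4): add — endpoints in different components.
A-F (5): add — endpoints in different components.
B-F (5): skip — B and F already connected.
B-C (6): add — endpoints in different components.
D-F (6): add — endpoints in different components.
F-H (6): add — endpoints in different components.
A-H (7): skip — A and H already connected.
D-G (7): add — endpoints in different components.
E-F (7): add — endpoints in different components.
MST edges: A-B, A-F, B-C, D-F, F-H, D-G, E-F; total weight 4+5+6+6+6+7+7 = 41.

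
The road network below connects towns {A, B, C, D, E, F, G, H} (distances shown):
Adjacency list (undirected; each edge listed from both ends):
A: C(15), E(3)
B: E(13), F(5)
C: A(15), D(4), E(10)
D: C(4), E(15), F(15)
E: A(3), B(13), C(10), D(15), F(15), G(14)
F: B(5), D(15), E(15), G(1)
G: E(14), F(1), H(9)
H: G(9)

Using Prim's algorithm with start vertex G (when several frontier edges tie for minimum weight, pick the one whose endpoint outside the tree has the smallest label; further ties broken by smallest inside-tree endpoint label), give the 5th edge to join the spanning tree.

Prim's algorithm from G:
Step 1: frontier [F G 1, G H 9, E G 14] → take F G (1); add F.
Step 2: frontier [B F 5, D F 15, E F 15, G H 9, E G 14] → take B F (5); add B.
Step 3: frontier [B E 13, D F 15, E F 15, G H 9, E G 14] → take G H (9); add H.
Step 4: frontier [B E 13, D F 15, E F 15, E G 14] → take B E (13); add E.
Step 5: frontier [A E 3, C E 10, D E 15, D F 15] → take A E (3); add A.
Step 6: frontier [A C 15, C E 10, D E 15, D F 15] → take C E (10); add C.
Step 7: frontier [C D 4, D E 15, D F 15] → take C D (4); add D.
The 5th edge added is A E.

A-E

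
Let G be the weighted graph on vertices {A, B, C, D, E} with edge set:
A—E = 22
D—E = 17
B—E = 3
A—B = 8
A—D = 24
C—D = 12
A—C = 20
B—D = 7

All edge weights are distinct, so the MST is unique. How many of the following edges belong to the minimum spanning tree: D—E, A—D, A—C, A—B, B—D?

2

Kruskal's algorithm — process edges by increasing weight (ties by edge label):
B—E (3): add — endpoints in different components.
B—D (7): add — endpoints in different components.
A—B (8): add — endpoints in different components.
C—D (12): add — endpoints in different components.
MST edge set: {B—E, B—D, A—B, C—D}.
Of the listed edges, {A—B, B—D} are in the MST → 2.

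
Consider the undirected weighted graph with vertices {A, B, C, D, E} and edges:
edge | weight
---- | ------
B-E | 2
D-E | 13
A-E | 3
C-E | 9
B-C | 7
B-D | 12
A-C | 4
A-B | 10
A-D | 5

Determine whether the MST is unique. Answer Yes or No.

Sort edges by weight, then run Kruskal:
B-E (2): add — endpoints in different components.
A-E (3): add — endpoints in different components.
A-C (4): add — endpoints in different components.
A-D (5): add — endpoints in different components.
Every non-tree edge has weight strictly greater than the heaviest edge on the tree path between its endpoints, so the MST is unique.

Yes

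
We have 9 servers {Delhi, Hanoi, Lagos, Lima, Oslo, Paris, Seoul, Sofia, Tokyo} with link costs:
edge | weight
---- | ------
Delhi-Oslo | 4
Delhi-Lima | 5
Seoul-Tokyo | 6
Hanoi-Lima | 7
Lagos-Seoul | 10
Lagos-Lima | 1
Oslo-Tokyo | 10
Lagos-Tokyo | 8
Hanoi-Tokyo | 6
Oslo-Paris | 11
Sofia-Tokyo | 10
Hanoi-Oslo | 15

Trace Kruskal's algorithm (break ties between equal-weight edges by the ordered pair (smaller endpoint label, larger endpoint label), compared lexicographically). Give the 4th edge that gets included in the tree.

Kruskal: consider edges lightest-first.
Lagos-Lima (1): add — endpoints in different components.
Delhi-Oslo (4): add — endpoints in different components.
Delhi-Lima (5): add — endpoints in different components.
Hanoi-Tokyo (6): add — endpoints in different components.
Seoul-Tokyo (6): add — endpoints in different components.
Hanoi-Lima (7): add — endpoints in different components.
Lagos-Tokyo (8): skip — Lagos and Tokyo already connected.
Lagos-Seoul (10): skip — Lagos and Seoul already connected.
Oslo-Tokyo (10): skip — Oslo and Tokyo already connected.
Sofia-Tokyo (10): add — endpoints in different components.
Oslo-Paris (11): add — endpoints in different components.
The 4th edge added is Hanoi-Tokyo.

Hanoi-Tokyo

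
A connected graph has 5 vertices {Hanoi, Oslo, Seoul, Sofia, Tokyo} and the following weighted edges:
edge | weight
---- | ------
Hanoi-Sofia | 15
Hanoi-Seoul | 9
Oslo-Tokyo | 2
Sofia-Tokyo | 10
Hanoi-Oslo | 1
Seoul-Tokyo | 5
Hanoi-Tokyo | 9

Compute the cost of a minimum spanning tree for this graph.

Grow the tree from Hanoi using Prim:
Step 1: frontier [Hanoi-Oslo 1, Hanoi-Seoul 9, Hanoi-Tokyo 9, Hanoi-Sofia 15] → take Hanoi-Oslo (1); add Oslo.
Step 2: frontier [Hanoi-Seoul 9, Hanoi-Tokyo 9, Hanoi-Sofia 15, Oslo-Tokyo 2] → take Oslo-Tokyo (2); add Tokyo.
Step 3: frontier [Hanoi-Seoul 9, Hanoi-Sofia 15, Seoul-Tokyo 5, Sofia-Tokyo 10] → take Seoul-Tokyo (5); add Seoul.
Step 4: frontier [Hanoi-Sofia 15, Sofia-Tokyo 10] → take Sofia-Tokyo (10); add Sofia.
MST edges: Hanoi-Oslo, Oslo-Tokyo, Seoul-Tokyo, Sofia-Tokyo; total weight 1+2+5+10 = 18.

18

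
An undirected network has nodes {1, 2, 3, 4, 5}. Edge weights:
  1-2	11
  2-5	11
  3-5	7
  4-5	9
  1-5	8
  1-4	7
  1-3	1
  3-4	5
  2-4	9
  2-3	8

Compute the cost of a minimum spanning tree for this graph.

Prim, starting at 4.
Step 1: cheapest edge leaving the tree is 3-4 (5); add 3.
Step 2: cheapest edge leaving the tree is 1-3 (1); add 1.
Step 3: cheapest edge leaving the tree is 3-5 (7); add 5.
Step 4: cheapest edge leaving the tree is 2-3 (8); add 2.
MST edges: 3-4, 1-3, 3-5, 2-3; total weight 5+1+7+8 = 21.

21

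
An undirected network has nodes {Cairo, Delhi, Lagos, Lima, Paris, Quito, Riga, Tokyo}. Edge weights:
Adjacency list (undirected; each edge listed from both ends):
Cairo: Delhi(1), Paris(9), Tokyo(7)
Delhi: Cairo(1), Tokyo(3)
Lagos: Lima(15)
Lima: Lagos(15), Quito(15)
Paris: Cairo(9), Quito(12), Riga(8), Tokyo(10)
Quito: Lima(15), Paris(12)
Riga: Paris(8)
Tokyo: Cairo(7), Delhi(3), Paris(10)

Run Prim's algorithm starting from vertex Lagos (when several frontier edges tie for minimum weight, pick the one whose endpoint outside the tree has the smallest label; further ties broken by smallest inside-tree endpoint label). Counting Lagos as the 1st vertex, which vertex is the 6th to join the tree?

Prim's algorithm from Lagos:
Step 1: frontier [Lagos—Lima 15] → take Lagos—Lima (15); add Lima.
Step 2: frontier [Lima—Quito 15] → take Lima—Quito (15); add Quito.
Step 3: frontier [Paris—Quito 12] → take Paris—Quito (12); add Paris.
Step 4: frontier [Paris—Riga 8, Cairo—Paris 9, Paris—Tokyo 10] → take Paris—Riga (8); add Riga.
Step 5: frontier [Cairo—Paris 9, Paris—Tokyo 10] → take Cairo—Paris (9); add Cairo.
Step 6: frontier [Cairo—Delhi 1, Cairo—Tokyo 7, Paris—Tokyo 10] → take Cairo—Delhi (1); add Delhi.
Step 7: frontier [Cairo—Tokyo 7, Delhi—Tokyo 3, Paris—Tokyo 10] → take Delhi—Tokyo (3); add Tokyo.
Vertex order: Lagos, Lima, Quito, Paris, Riga, Cairo, Delhi, Tokyo. The 6th vertex is Cairo.

Cairo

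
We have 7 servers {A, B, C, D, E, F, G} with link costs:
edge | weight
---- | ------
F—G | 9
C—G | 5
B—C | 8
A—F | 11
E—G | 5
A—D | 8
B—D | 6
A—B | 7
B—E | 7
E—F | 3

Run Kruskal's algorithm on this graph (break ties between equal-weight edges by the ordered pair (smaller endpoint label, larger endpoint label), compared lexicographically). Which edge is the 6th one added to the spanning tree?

B-E

Sort edges by weight, then run Kruskal:
E—F (3): add. Components now {A} {B} {C} {D} {E,F} {G}
C—G (5): add. Components now {A} {B} {C,G} {D} {E,F}
E—G (5): add. Components now {A} {B} {C,E,F,G} {D}
B—D (6): add. Components now {A} {B,D} {C,E,F,G}
A—B (7): add. Components now {A,B,D} {C,E,F,G}
B—E (7): add. Components now {A,B,C,D,E,F,G}
The 6th edge added is B—E.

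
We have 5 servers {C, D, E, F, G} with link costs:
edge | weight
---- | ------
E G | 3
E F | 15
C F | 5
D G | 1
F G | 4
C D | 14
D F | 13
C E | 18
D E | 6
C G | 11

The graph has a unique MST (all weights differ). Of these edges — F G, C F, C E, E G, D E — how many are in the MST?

Sort edges by weight, then run Kruskal:
D G (1): add — endpoints in different components.
E G (3): add — endpoints in different components.
F G (4): add — endpoints in different components.
C F (5): add — endpoints in different components.
MST edge set: {D G, E G, F G, C F}.
Of the listed edges, {F G, C F, E G} are in the MST → 3.

3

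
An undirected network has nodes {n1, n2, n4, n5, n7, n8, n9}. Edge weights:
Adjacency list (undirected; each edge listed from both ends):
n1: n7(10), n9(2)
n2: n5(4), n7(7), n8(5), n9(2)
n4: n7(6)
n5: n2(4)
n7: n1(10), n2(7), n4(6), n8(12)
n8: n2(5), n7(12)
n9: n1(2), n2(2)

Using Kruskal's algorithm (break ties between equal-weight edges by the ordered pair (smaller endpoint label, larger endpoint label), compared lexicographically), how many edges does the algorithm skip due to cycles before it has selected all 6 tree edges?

Sort edges by weight, then run Kruskal:
n1-n9 (2): add — endpoints in different components.
n2-n9 (2): add — endpoints in different components.
n2-n5 (4): add — endpoints in different components.
n2-n8 (5): add — endpoints in different components.
n4-n7 (6): add — endpoints in different components.
n2-n7 (7): add — endpoints in different components.
Edges rejected before the tree was complete: 0.

0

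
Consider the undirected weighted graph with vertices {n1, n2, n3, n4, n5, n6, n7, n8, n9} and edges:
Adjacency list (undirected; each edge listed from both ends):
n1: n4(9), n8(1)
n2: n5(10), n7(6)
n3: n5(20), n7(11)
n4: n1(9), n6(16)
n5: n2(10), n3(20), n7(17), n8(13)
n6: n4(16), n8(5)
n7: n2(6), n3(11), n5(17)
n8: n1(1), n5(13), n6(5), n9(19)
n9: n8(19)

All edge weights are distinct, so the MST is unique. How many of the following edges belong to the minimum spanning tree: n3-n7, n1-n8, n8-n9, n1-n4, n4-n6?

Sort edges by weight, then run Kruskal:
n1-n8 (1): add — endpoints in different components.
n6-n8 (5): add — endpoints in different components.
n2-n7 (6): add — endpoints in different components.
n1-n4 (9): add — endpoints in different components.
n2-n5 (10): add — endpoints in different components.
n3-n7 (11): add — endpoints in different components.
n5-n8 (13): add — endpoints in different components.
n4-n6 (16): skip — n4 and n6 already connected.
n5-n7 (17): skip — n5 and n7 already connected.
n8-n9 (19): add — endpoints in different components.
MST edge set: {n1-n8, n6-n8, n2-n7, n1-n4, n2-n5, n3-n7, n5-n8, n8-n9}.
Of the listed edges, {n3-n7, n1-n8, n8-n9, n1-n4} are in the MST → 4.

4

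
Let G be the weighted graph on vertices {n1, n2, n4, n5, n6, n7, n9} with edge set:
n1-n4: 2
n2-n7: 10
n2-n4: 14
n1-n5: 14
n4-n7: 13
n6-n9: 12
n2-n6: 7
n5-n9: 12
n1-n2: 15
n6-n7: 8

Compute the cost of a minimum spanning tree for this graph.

54

Prim, starting at n2.
Step 1: cheapest edge leaving the tree is n2-n6 (7); add n6.
Step 2: cheapest edge leaving the tree is n6-n7 (8); add n7.
Step 3: cheapest edge leaving the tree is n6-n9 (12); add n9.
Step 4: cheapest edge leaving the tree is n5-n9 (12); add n5.
Step 5: cheapest edge leaving the tree is n4-n7 (13); add n4.
Step 6: cheapest edge leaving the tree is n1-n4 (2); add n1.
MST edges: n2-n6, n6-n7, n6-n9, n5-n9, n4-n7, n1-n4; total weight 7+8+12+12+13+2 = 54.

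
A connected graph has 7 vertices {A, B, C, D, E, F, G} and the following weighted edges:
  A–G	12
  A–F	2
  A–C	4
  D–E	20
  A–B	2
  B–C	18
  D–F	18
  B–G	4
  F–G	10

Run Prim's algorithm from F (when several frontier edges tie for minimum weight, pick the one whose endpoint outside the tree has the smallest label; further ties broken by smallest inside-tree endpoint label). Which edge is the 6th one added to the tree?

Grow the tree from F using Prim:
Step 1: cheapest edge leaving the tree is A–F (2); add A.
Step 2: cheapest edge leaving the tree is A–B (2); add B.
Step 3: cheapest edge leaving the tree is A–C (4); add C.
Step 4: cheapest edge leaving the tree is B–G (4); add G.
Step 5: cheapest edge leaving the tree is D–F (18); add D.
Step 6: cheapest edge leaving the tree is D–E (20); add E.
The 6th edge added is D–E.

D-E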